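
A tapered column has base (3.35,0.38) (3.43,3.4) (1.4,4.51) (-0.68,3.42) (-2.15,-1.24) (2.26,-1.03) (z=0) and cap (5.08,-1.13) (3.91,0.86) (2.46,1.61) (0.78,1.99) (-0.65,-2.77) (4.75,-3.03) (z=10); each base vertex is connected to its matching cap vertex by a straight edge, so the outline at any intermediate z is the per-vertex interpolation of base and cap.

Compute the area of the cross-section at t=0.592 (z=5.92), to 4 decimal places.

Area at t=0.592: 21.4300

Cross-section at t=0.592: each vertex is (1-t)·p0[i] + t·p1[i].
  v1: (1-0.592)·(3.35,0.38) + 0.592·(5.08,-1.13) = (4.3742,-0.5139)
  v2: (1-0.592)·(3.43,3.4) + 0.592·(3.91,0.86) = (3.7142,1.8963)
  v3: (1-0.592)·(1.4,4.51) + 0.592·(2.46,1.61) = (2.0275,2.7932)
  v4: (1-0.592)·(-0.68,3.42) + 0.592·(0.78,1.99) = (0.1843,2.5734)
  v5: (1-0.592)·(-2.15,-1.24) + 0.592·(-0.65,-2.77) = (-1.2620,-2.1458)
  v6: (1-0.592)·(2.26,-1.03) + 0.592·(4.75,-3.03) = (3.7341,-2.2140)
Shoelace sum Σ(x_i·y_{i+1} − x_{i+1}·y_i):
  i=1: 4.3742·1.8963 − 3.7142·-0.5139 = +10.2036 (running +10.2036)
  i=2: 3.7142·2.7932 − 2.0275·1.8963 = +6.5296 (running +16.7332)
  i=3: 2.0275·2.5734 − 0.1843·2.7932 = +4.7029 (running +21.4360)
  i=4: 0.1843·-2.1458 − -1.2620·2.5734 = +2.8522 (running +24.2882)
  i=5: -1.2620·-2.2140 − 3.7341·-2.1458 = +10.8065 (running +35.0947)
  i=6: 3.7341·-0.5139 − 4.3742·-2.2140 = +7.7654 (running +42.8601)
Area = |Σ|/2 = |42.8601|/2 = 21.4300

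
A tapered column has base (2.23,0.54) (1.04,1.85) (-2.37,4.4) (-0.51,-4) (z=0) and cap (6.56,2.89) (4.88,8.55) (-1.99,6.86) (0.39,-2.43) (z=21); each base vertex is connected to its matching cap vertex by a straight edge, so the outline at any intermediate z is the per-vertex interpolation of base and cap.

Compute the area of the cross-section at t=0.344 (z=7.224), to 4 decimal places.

Cross-section at t=0.344: each vertex is (1-t)·p0[i] + t·p1[i].
  v1: (1-0.344)·(2.23,0.54) + 0.344·(6.56,2.89) = (3.7195,1.3484)
  v2: (1-0.344)·(1.04,1.85) + 0.344·(4.88,8.55) = (2.3610,4.1548)
  v3: (1-0.344)·(-2.37,4.4) + 0.344·(-1.99,6.86) = (-2.2393,5.2462)
  v4: (1-0.344)·(-0.51,-4) + 0.344·(0.39,-2.43) = (-0.2004,-3.4599)
Shoelace sum Σ(x_i·y_{i+1} − x_{i+1}·y_i):
  i=1: 3.7195·4.1548 − 2.3610·1.3484 = +12.2703 (running +12.2703)
  i=2: 2.3610·5.2462 − -2.2393·4.1548 = +21.6899 (running +33.9603)
  i=3: -2.2393·-3.4599 − -0.2004·5.2462 = +8.7991 (running +42.7593)
  i=4: -0.2004·1.3484 − 3.7195·-3.4599 = +12.5990 (running +55.3584)
Area = |Σ|/2 = |55.3584|/2 = 27.6792

Area at t=0.344: 27.6792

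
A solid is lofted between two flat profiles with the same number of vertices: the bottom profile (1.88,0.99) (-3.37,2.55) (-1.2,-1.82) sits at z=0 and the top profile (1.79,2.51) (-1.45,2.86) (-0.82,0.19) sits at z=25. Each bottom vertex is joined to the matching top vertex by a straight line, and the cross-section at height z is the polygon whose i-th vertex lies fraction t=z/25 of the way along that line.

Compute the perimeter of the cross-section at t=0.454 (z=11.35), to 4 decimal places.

Perimeter at t=0.454: 12.2026

Cross-section at t=0.454: each vertex is (1-t)·p0[i] + t·p1[i].
  v1: (1-0.454)·(1.88,0.99) + 0.454·(1.79,2.51) = (1.8391,1.6801)
  v2: (1-0.454)·(-3.37,2.55) + 0.454·(-1.45,2.86) = (-2.4983,2.6907)
  v3: (1-0.454)·(-1.2,-1.82) + 0.454·(-0.82,0.19) = (-1.0275,-0.9075)
Perimeter = Σ |v_{i+1} − v_i|:
  edge 1→2: √(-4.3375² + 1.0107²) = 4.4536 (running 4.4536)
  edge 2→3: √(1.4708² + -3.5982²) = 3.8872 (running 8.3409)
  edge 3→1: √(2.8666² + 2.5875²) = 3.8617 (running 12.2026)
Perimeter = 12.2026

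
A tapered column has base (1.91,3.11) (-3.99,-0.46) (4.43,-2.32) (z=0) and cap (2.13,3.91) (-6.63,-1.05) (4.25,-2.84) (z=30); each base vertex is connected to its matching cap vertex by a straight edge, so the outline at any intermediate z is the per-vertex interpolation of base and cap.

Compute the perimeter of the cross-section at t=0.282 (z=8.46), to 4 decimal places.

Perimeter at t=0.282: 23.3688

Cross-section at t=0.282: each vertex is (1-t)·p0[i] + t·p1[i].
  v1: (1-0.282)·(1.91,3.11) + 0.282·(2.13,3.91) = (1.9720,3.3356)
  v2: (1-0.282)·(-3.99,-0.46) + 0.282·(-6.63,-1.05) = (-4.7345,-0.6264)
  v3: (1-0.282)·(4.43,-2.32) + 0.282·(4.25,-2.84) = (4.3792,-2.4666)
Perimeter = Σ |v_{i+1} − v_i|:
  edge 1→2: √(-6.7065² + -3.9620²) = 7.7894 (running 7.7894)
  edge 2→3: √(9.1137² + -1.8403²) = 9.2977 (running 17.0871)
  edge 3→1: √(-2.4072² + 5.8022²) = 6.2818 (running 23.3688)
Perimeter = 23.3688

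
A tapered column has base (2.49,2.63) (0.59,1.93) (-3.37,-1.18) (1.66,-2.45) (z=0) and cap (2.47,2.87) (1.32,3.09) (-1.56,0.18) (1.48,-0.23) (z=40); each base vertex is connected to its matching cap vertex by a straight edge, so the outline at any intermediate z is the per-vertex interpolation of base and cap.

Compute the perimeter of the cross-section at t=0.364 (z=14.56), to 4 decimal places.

Perimeter at t=0.364: 15.2118

Cross-section at t=0.364: each vertex is (1-t)·p0[i] + t·p1[i].
  v1: (1-0.364)·(2.49,2.63) + 0.364·(2.47,2.87) = (2.4827,2.7174)
  v2: (1-0.364)·(0.59,1.93) + 0.364·(1.32,3.09) = (0.8557,2.3522)
  v3: (1-0.364)·(-3.37,-1.18) + 0.364·(-1.56,0.18) = (-2.7112,-0.6850)
  v4: (1-0.364)·(1.66,-2.45) + 0.364·(1.48,-0.23) = (1.5945,-1.6419)
Perimeter = Σ |v_{i+1} − v_i|:
  edge 1→2: √(-1.6270² + -0.3651²) = 1.6675 (running 1.6675)
  edge 2→3: √(-3.5669² + -3.0372²) = 4.6848 (running 6.3523)
  edge 3→4: √(4.3056² + -0.9570²) = 4.4107 (running 10.7630)
  edge 4→1: √(0.8882² + 4.3593²) = 4.4489 (running 15.2118)
Perimeter = 15.2118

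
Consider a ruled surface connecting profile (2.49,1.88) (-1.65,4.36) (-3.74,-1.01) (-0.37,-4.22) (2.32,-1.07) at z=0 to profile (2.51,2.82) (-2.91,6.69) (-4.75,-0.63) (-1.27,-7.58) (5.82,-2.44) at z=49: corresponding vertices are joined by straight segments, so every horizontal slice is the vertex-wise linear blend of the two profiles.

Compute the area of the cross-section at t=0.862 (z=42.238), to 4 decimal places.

Area at t=0.862: 73.5736

Cross-section at t=0.862: each vertex is (1-t)·p0[i] + t·p1[i].
  v1: (1-0.862)·(2.49,1.88) + 0.862·(2.51,2.82) = (2.5072,2.6903)
  v2: (1-0.862)·(-1.65,4.36) + 0.862·(-2.91,6.69) = (-2.7361,6.3685)
  v3: (1-0.862)·(-3.74,-1.01) + 0.862·(-4.75,-0.63) = (-4.6106,-0.6824)
  v4: (1-0.862)·(-0.37,-4.22) + 0.862·(-1.27,-7.58) = (-1.1458,-7.1163)
  v5: (1-0.862)·(2.32,-1.07) + 0.862·(5.82,-2.44) = (5.3370,-2.2509)
Shoelace sum Σ(x_i·y_{i+1} − x_{i+1}·y_i):
  i=1: 2.5072·6.3685 − -2.7361·2.6903 = +23.3282 (running +23.3282)
  i=2: -2.7361·-0.6824 − -4.6106·6.3685 = +31.2298 (running +54.5580)
  i=3: -4.6106·-7.1163 − -1.1458·-0.6824 = +32.0287 (running +86.5867)
  i=4: -1.1458·-2.2509 − 5.3370·-7.1163 = +40.5589 (running +127.1456)
  i=5: 5.3370·2.6903 − 2.5072·-2.2509 = +20.0017 (running +147.1473)
Area = |Σ|/2 = |147.1473|/2 = 73.5736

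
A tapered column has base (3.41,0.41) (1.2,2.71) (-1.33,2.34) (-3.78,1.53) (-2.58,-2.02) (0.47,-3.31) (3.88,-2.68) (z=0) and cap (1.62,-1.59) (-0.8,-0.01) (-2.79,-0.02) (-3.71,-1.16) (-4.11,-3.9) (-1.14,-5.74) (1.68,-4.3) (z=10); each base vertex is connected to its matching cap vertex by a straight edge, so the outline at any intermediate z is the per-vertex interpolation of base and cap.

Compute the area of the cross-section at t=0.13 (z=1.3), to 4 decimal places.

Cross-section at t=0.13: each vertex is (1-t)·p0[i] + t·p1[i].
  v1: (1-0.13)·(3.41,0.41) + 0.13·(1.62,-1.59) = (3.1773,0.1500)
  v2: (1-0.13)·(1.2,2.71) + 0.13·(-0.8,-0.01) = (0.9400,2.3564)
  v3: (1-0.13)·(-1.33,2.34) + 0.13·(-2.79,-0.02) = (-1.5198,2.0332)
  v4: (1-0.13)·(-3.78,1.53) + 0.13·(-3.71,-1.16) = (-3.7709,1.1803)
  v5: (1-0.13)·(-2.58,-2.02) + 0.13·(-4.11,-3.9) = (-2.7789,-2.2644)
  v6: (1-0.13)·(0.47,-3.31) + 0.13·(-1.14,-5.74) = (0.2607,-3.6259)
  v7: (1-0.13)·(3.88,-2.68) + 0.13·(1.68,-4.3) = (3.5940,-2.8906)
Shoelace sum Σ(x_i·y_{i+1} − x_{i+1}·y_i):
  i=1: 3.1773·2.3564 − 0.9400·0.1500 = +7.3460 (running +7.3460)
  i=2: 0.9400·2.0332 − -1.5198·2.3564 = +5.4925 (running +12.8385)
  i=3: -1.5198·1.1803 − -3.7709·2.0332 = +5.8732 (running +18.7116)
  i=4: -3.7709·-2.2644 − -2.7789·1.1803 = +11.8188 (running +30.5304)
  i=5: -2.7789·-3.6259 − 0.2607·-2.2644 = +10.6663 (running +41.1967)
  i=6: 0.2607·-2.8906 − 3.5940·-3.6259 = +12.2779 (running +53.4746)
  i=7: 3.5940·0.1500 − 3.1773·-2.8906 = +9.7234 (running +63.1980)
Area = |Σ|/2 = |63.1980|/2 = 31.5990

Area at t=0.13: 31.5990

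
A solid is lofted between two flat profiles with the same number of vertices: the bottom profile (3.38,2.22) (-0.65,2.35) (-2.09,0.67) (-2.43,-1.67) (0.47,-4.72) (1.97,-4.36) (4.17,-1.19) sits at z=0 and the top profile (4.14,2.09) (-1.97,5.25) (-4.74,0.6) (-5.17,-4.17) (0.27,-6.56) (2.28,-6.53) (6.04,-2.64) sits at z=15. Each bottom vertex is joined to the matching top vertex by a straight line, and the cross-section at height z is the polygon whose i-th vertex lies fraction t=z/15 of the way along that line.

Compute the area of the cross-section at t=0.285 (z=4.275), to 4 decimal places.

Cross-section at t=0.285: each vertex is (1-t)·p0[i] + t·p1[i].
  v1: (1-0.285)·(3.38,2.22) + 0.285·(4.14,2.09) = (3.5966,2.1830)
  v2: (1-0.285)·(-0.65,2.35) + 0.285·(-1.97,5.25) = (-1.0262,3.1765)
  v3: (1-0.285)·(-2.09,0.67) + 0.285·(-4.74,0.6) = (-2.8453,0.6501)
  v4: (1-0.285)·(-2.43,-1.67) + 0.285·(-5.17,-4.17) = (-3.2109,-2.3825)
  v5: (1-0.285)·(0.47,-4.72) + 0.285·(0.27,-6.56) = (0.4130,-5.2444)
  v6: (1-0.285)·(1.97,-4.36) + 0.285·(2.28,-6.53) = (2.0583,-4.9785)
  v7: (1-0.285)·(4.17,-1.19) + 0.285·(6.04,-2.64) = (4.7030,-1.6033)
Shoelace sum Σ(x_i·y_{i+1} − x_{i+1}·y_i):
  i=1: 3.5966·3.1765 − -1.0262·2.1830 = +13.6647 (running +13.6647)
  i=2: -1.0262·0.6501 − -2.8453·3.1765 = +8.3709 (running +22.0356)
  i=3: -2.8453·-2.3825 − -3.2109·0.6501 = +8.8661 (running +30.9017)
  i=4: -3.2109·-5.2444 − 0.4130·-2.3825 = +17.8232 (running +48.7249)
  i=5: 0.4130·-4.9785 − 2.0583·-5.2444 = +8.7387 (running +57.4636)
  i=6: 2.0583·-1.6033 − 4.7030·-4.9785 = +20.1134 (running +77.5769)
  i=7: 4.7030·2.1830 − 3.5966·-1.6033 = +16.0326 (running +93.6095)
Area = |Σ|/2 = |93.6095|/2 = 46.8047

Area at t=0.285: 46.8047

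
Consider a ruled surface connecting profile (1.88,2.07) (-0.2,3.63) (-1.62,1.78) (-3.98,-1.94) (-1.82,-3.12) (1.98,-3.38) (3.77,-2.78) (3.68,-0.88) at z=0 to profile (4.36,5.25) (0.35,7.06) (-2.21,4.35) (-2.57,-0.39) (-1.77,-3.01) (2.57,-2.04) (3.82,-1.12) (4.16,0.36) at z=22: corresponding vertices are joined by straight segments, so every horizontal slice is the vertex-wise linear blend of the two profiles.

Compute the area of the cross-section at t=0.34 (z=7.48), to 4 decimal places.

Cross-section at t=0.34: each vertex is (1-t)·p0[i] + t·p1[i].
  v1: (1-0.34)·(1.88,2.07) + 0.34·(4.36,5.25) = (2.7232,3.1512)
  v2: (1-0.34)·(-0.2,3.63) + 0.34·(0.35,7.06) = (-0.0130,4.7962)
  v3: (1-0.34)·(-1.62,1.78) + 0.34·(-2.21,4.35) = (-1.8206,2.6538)
  v4: (1-0.34)·(-3.98,-1.94) + 0.34·(-2.57,-0.39) = (-3.5006,-1.4130)
  v5: (1-0.34)·(-1.82,-3.12) + 0.34·(-1.77,-3.01) = (-1.8030,-3.0826)
  v6: (1-0.34)·(1.98,-3.38) + 0.34·(2.57,-2.04) = (2.1806,-2.9244)
  v7: (1-0.34)·(3.77,-2.78) + 0.34·(3.82,-1.12) = (3.7870,-2.2156)
  v8: (1-0.34)·(3.68,-0.88) + 0.34·(4.16,0.36) = (3.8432,-0.4584)
Shoelace sum Σ(x_i·y_{i+1} − x_{i+1}·y_i):
  i=1: 2.7232·4.7962 − -0.0130·3.1512 = +13.1020 (running +13.1020)
  i=2: -0.0130·2.6538 − -1.8206·4.7962 = +8.6975 (running +21.7994)
  i=3: -1.8206·-1.4130 − -3.5006·2.6538 = +11.8624 (running +33.6618)
  i=4: -3.5006·-3.0826 − -1.8030·-1.4130 = +8.2433 (running +41.9052)
  i=5: -1.8030·-2.9244 − 2.1806·-3.0826 = +11.9946 (running +53.8998)
  i=6: 2.1806·-2.2156 − 3.7870·-2.9244 = +6.2434 (running +60.1431)
  i=7: 3.7870·-0.4584 − 3.8432·-2.2156 = +6.7790 (running +66.9222)
  i=8: 3.8432·3.1512 − 2.7232·-0.4584 = +13.3590 (running +80.2812)
Area = |Σ|/2 = |80.2812|/2 = 40.1406

Area at t=0.34: 40.1406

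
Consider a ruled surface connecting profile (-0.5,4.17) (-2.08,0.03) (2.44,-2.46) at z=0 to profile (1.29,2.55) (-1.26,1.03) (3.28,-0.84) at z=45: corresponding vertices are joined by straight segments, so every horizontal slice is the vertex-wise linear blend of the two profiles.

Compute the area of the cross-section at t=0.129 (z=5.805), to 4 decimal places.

Area at t=0.129: 10.6522

Cross-section at t=0.129: each vertex is (1-t)·p0[i] + t·p1[i].
  v1: (1-0.129)·(-0.5,4.17) + 0.129·(1.29,2.55) = (-0.2691,3.9610)
  v2: (1-0.129)·(-2.08,0.03) + 0.129·(-1.26,1.03) = (-1.9742,0.1590)
  v3: (1-0.129)·(2.44,-2.46) + 0.129·(3.28,-0.84) = (2.5484,-2.2510)
Shoelace sum Σ(x_i·y_{i+1} − x_{i+1}·y_i):
  i=1: -0.2691·0.1590 − -1.9742·3.9610 = +7.7771 (running +7.7771)
  i=2: -1.9742·-2.2510 − 2.5484·0.1590 = +4.0388 (running +11.8160)
  i=3: 2.5484·3.9610 − -0.2691·-2.2510 = +9.4884 (running +21.3043)
Area = |Σ|/2 = |21.3043|/2 = 10.6522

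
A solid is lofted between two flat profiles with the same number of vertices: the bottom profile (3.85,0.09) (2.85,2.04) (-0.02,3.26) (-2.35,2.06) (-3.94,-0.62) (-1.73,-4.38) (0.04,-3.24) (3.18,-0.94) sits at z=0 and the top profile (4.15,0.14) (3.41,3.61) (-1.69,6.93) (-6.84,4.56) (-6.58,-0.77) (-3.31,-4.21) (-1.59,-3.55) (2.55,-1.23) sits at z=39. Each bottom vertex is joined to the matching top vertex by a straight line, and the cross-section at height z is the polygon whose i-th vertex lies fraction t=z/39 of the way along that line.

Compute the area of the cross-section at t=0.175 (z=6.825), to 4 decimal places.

Area at t=0.175: 41.6835

Cross-section at t=0.175: each vertex is (1-t)·p0[i] + t·p1[i].
  v1: (1-0.175)·(3.85,0.09) + 0.175·(4.15,0.14) = (3.9025,0.0988)
  v2: (1-0.175)·(2.85,2.04) + 0.175·(3.41,3.61) = (2.9480,2.3147)
  v3: (1-0.175)·(-0.02,3.26) + 0.175·(-1.69,6.93) = (-0.3122,3.9022)
  v4: (1-0.175)·(-2.35,2.06) + 0.175·(-6.84,4.56) = (-3.1357,2.4975)
  v5: (1-0.175)·(-3.94,-0.62) + 0.175·(-6.58,-0.77) = (-4.4020,-0.6462)
  v6: (1-0.175)·(-1.73,-4.38) + 0.175·(-3.31,-4.21) = (-2.0065,-4.3502)
  v7: (1-0.175)·(0.04,-3.24) + 0.175·(-1.59,-3.55) = (-0.2452,-3.2942)
  v8: (1-0.175)·(3.18,-0.94) + 0.175·(2.55,-1.23) = (3.0697,-0.9908)
Shoelace sum Σ(x_i·y_{i+1} − x_{i+1}·y_i):
  i=1: 3.9025·2.3147 − 2.9480·0.0988 = +8.7422 (running +8.7422)
  i=2: 2.9480·3.9022 − -0.3122·2.3147 = +12.2266 (running +20.9688)
  i=3: -0.3122·2.4975 − -3.1357·3.9022 = +11.4566 (running +32.4254)
  i=4: -3.1357·-0.6462 − -4.4020·2.4975 = +13.0205 (running +45.4459)
  i=5: -4.4020·-4.3502 − -2.0065·-0.6462 = +17.8531 (running +63.2990)
  i=6: -2.0065·-3.2942 − -0.2452·-4.3502 = +5.5430 (running +68.8420)
  i=7: -0.2452·-0.9908 − 3.0697·-3.2942 = +10.3555 (running +79.1975)
  i=8: 3.0697·0.0988 − 3.9025·-0.9908 = +4.1695 (running +83.3671)
Area = |Σ|/2 = |83.3671|/2 = 41.6835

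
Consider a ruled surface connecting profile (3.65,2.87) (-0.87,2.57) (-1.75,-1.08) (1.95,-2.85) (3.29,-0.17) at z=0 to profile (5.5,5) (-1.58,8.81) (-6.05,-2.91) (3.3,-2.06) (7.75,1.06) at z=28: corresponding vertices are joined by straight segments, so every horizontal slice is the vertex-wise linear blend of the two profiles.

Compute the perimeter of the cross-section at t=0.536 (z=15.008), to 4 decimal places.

Cross-section at t=0.536: each vertex is (1-t)·p0[i] + t·p1[i].
  v1: (1-0.536)·(3.65,2.87) + 0.536·(5.5,5) = (4.6416,4.0117)
  v2: (1-0.536)·(-0.87,2.57) + 0.536·(-1.58,8.81) = (-1.2506,5.9146)
  v3: (1-0.536)·(-1.75,-1.08) + 0.536·(-6.05,-2.91) = (-4.0548,-2.0609)
  v4: (1-0.536)·(1.95,-2.85) + 0.536·(3.3,-2.06) = (2.6736,-2.4266)
  v5: (1-0.536)·(3.29,-0.17) + 0.536·(7.75,1.06) = (5.6806,0.4893)
Perimeter = Σ |v_{i+1} − v_i|:
  edge 1→2: √(-5.8922² + 1.9030²) = 6.1918 (running 6.1918)
  edge 2→3: √(-2.8042² + -7.9755²) = 8.4542 (running 14.6460)
  edge 3→4: √(6.7284² + -0.3657²) = 6.7383 (running 21.3843)
  edge 4→5: √(3.0070² + 2.9158²) = 4.1885 (running 25.5729)
  edge 5→1: √(-1.0390² + 3.5224²) = 3.6724 (running 29.2453)
Perimeter = 29.2453

Perimeter at t=0.536: 29.2453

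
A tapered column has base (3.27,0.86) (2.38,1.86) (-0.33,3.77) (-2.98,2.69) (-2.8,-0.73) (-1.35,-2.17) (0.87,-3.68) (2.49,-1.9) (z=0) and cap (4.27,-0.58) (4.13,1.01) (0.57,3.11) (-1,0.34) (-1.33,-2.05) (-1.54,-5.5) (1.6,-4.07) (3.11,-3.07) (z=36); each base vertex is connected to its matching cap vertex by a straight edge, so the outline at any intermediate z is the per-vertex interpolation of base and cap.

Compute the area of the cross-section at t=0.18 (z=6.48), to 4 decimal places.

Area at t=0.18: 31.0078

Cross-section at t=0.18: each vertex is (1-t)·p0[i] + t·p1[i].
  v1: (1-0.18)·(3.27,0.86) + 0.18·(4.27,-0.58) = (3.4500,0.6008)
  v2: (1-0.18)·(2.38,1.86) + 0.18·(4.13,1.01) = (2.6950,1.7070)
  v3: (1-0.18)·(-0.33,3.77) + 0.18·(0.57,3.11) = (-0.1680,3.6512)
  v4: (1-0.18)·(-2.98,2.69) + 0.18·(-1,0.34) = (-2.6236,2.2670)
  v5: (1-0.18)·(-2.8,-0.73) + 0.18·(-1.33,-2.05) = (-2.5354,-0.9676)
  v6: (1-0.18)·(-1.35,-2.17) + 0.18·(-1.54,-5.5) = (-1.3842,-2.7694)
  v7: (1-0.18)·(0.87,-3.68) + 0.18·(1.6,-4.07) = (1.0014,-3.7502)
  v8: (1-0.18)·(2.49,-1.9) + 0.18·(3.11,-3.07) = (2.6016,-2.1106)
Shoelace sum Σ(x_i·y_{i+1} − x_{i+1}·y_i):
  i=1: 3.4500·1.7070 − 2.6950·0.6008 = +4.2700 (running +4.2700)
  i=2: 2.6950·3.6512 − -0.1680·1.7070 = +10.1268 (running +14.3968)
  i=3: -0.1680·2.2670 − -2.6236·3.6512 = +9.1984 (running +23.5952)
  i=4: -2.6236·-0.9676 − -2.5354·2.2670 = +8.2863 (running +31.8815)
  i=5: -2.5354·-2.7694 − -1.3842·-0.9676 = +5.6822 (running +37.5637)
  i=6: -1.3842·-3.7502 − 1.0014·-2.7694 = +7.9643 (running +45.5280)
  i=7: 1.0014·-2.1106 − 2.6016·-3.7502 = +7.6430 (running +53.1710)
  i=8: 2.6016·0.6008 − 3.4500·-2.1106 = +8.8446 (running +62.0156)
Area = |Σ|/2 = |62.0156|/2 = 31.0078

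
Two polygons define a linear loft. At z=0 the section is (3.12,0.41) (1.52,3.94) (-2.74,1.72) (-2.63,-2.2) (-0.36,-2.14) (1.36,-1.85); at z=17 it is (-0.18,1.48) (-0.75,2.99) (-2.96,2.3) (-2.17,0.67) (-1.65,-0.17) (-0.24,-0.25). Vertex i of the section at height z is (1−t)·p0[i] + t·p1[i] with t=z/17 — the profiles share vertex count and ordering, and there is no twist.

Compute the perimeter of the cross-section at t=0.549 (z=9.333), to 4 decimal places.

Perimeter at t=0.549: 13.8311

Cross-section at t=0.549: each vertex is (1-t)·p0[i] + t·p1[i].
  v1: (1-0.549)·(3.12,0.41) + 0.549·(-0.18,1.48) = (1.3083,0.9974)
  v2: (1-0.549)·(1.52,3.94) + 0.549·(-0.75,2.99) = (0.2738,3.4184)
  v3: (1-0.549)·(-2.74,1.72) + 0.549·(-2.96,2.3) = (-2.8608,2.0384)
  v4: (1-0.549)·(-2.63,-2.2) + 0.549·(-2.17,0.67) = (-2.3775,-0.6244)
  v5: (1-0.549)·(-0.36,-2.14) + 0.549·(-1.65,-0.17) = (-1.0682,-1.0585)
  v6: (1-0.549)·(1.36,-1.85) + 0.549·(-0.24,-0.25) = (0.4816,-0.9716)
Perimeter = Σ |v_{i+1} − v_i|:
  edge 1→2: √(-1.0345² + 2.4210²) = 2.6328 (running 2.6328)
  edge 2→3: √(-3.1345² + -1.3800²) = 3.4249 (running 6.0577)
  edge 3→4: √(0.4833² + -2.6628²) = 2.7063 (running 8.7640)
  edge 4→5: √(1.3093² + -0.4341²) = 1.3793 (running 10.1433)
  edge 5→6: √(1.5498² + 0.0869²) = 1.5522 (running 11.6956)
  edge 6→1: √(0.8267² + 1.9690²) = 2.1355 (running 13.8311)
Perimeter = 13.8311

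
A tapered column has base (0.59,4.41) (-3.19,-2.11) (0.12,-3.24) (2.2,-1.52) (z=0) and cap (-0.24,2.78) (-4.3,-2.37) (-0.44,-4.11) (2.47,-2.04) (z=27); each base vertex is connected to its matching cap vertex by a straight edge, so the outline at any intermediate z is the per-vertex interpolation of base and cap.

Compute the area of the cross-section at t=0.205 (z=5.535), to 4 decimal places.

Area at t=0.205: 21.1457

Cross-section at t=0.205: each vertex is (1-t)·p0[i] + t·p1[i].
  v1: (1-0.205)·(0.59,4.41) + 0.205·(-0.24,2.78) = (0.4199,4.0758)
  v2: (1-0.205)·(-3.19,-2.11) + 0.205·(-4.3,-2.37) = (-3.4175,-2.1633)
  v3: (1-0.205)·(0.12,-3.24) + 0.205·(-0.44,-4.11) = (0.0052,-3.4184)
  v4: (1-0.205)·(2.2,-1.52) + 0.205·(2.47,-2.04) = (2.2554,-1.6266)
Shoelace sum Σ(x_i·y_{i+1} − x_{i+1}·y_i):
  i=1: 0.4199·-2.1633 − -3.4175·4.0758 = +13.0212 (running +13.0212)
  i=2: -3.4175·-3.4184 − 0.0052·-2.1633 = +11.6936 (running +24.7148)
  i=3: 0.0052·-1.6266 − 2.2554·-3.4184 = +7.7011 (running +32.4159)
  i=4: 2.2554·4.0758 − 0.4199·-1.6266 = +9.8754 (running +42.2913)
Area = |Σ|/2 = |42.2913|/2 = 21.1457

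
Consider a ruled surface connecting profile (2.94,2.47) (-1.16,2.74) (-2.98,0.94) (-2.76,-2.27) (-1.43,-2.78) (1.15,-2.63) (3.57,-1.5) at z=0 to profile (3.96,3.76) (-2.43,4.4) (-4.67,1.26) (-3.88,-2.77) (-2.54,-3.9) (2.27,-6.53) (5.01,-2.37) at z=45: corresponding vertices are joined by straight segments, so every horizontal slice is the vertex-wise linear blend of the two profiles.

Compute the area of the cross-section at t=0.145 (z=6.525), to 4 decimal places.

Area at t=0.145: 35.1602

Cross-section at t=0.145: each vertex is (1-t)·p0[i] + t·p1[i].
  v1: (1-0.145)·(2.94,2.47) + 0.145·(3.96,3.76) = (3.0879,2.6570)
  v2: (1-0.145)·(-1.16,2.74) + 0.145·(-2.43,4.4) = (-1.3441,2.9807)
  v3: (1-0.145)·(-2.98,0.94) + 0.145·(-4.67,1.26) = (-3.2250,0.9864)
  v4: (1-0.145)·(-2.76,-2.27) + 0.145·(-3.88,-2.77) = (-2.9224,-2.3425)
  v5: (1-0.145)·(-1.43,-2.78) + 0.145·(-2.54,-3.9) = (-1.5909,-2.9424)
  v6: (1-0.145)·(1.15,-2.63) + 0.145·(2.27,-6.53) = (1.3124,-3.1955)
  v7: (1-0.145)·(3.57,-1.5) + 0.145·(5.01,-2.37) = (3.7788,-1.6261)
Shoelace sum Σ(x_i·y_{i+1} − x_{i+1}·y_i):
  i=1: 3.0879·2.9807 − -1.3441·2.6570 = +12.7756 (running +12.7756)
  i=2: -1.3441·0.9864 − -3.2250·2.9807 = +8.2870 (running +21.0626)
  i=3: -3.2250·-2.3425 − -2.9224·0.9864 = +10.4373 (running +31.4999)
  i=4: -2.9224·-2.9424 − -1.5909·-2.3425 = +4.8721 (running +36.3720)
  i=5: -1.5909·-3.1955 − 1.3124·-2.9424 = +8.9455 (running +45.3175)
  i=6: 1.3124·-1.6261 − 3.7788·-3.1955 = +9.9410 (running +55.2585)
  i=7: 3.7788·2.6570 − 3.0879·-1.6261 = +15.0618 (running +70.3204)
Area = |Σ|/2 = |70.3204|/2 = 35.1602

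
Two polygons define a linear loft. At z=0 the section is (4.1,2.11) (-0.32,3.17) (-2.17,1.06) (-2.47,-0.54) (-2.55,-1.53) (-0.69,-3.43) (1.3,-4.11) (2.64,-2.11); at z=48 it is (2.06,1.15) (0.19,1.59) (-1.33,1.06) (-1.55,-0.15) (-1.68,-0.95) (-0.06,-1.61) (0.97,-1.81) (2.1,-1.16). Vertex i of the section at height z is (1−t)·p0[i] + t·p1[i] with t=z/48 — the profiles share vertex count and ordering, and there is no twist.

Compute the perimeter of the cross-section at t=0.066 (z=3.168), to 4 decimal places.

Perimeter at t=0.066: 20.9314

Cross-section at t=0.066: each vertex is (1-t)·p0[i] + t·p1[i].
  v1: (1-0.066)·(4.1,2.11) + 0.066·(2.06,1.15) = (3.9654,2.0466)
  v2: (1-0.066)·(-0.32,3.17) + 0.066·(0.19,1.59) = (-0.2863,3.0657)
  v3: (1-0.066)·(-2.17,1.06) + 0.066·(-1.33,1.06) = (-2.1146,1.0600)
  v4: (1-0.066)·(-2.47,-0.54) + 0.066·(-1.55,-0.15) = (-2.4093,-0.5143)
  v5: (1-0.066)·(-2.55,-1.53) + 0.066·(-1.68,-0.95) = (-2.4926,-1.4917)
  v6: (1-0.066)·(-0.69,-3.43) + 0.066·(-0.06,-1.61) = (-0.6484,-3.3099)
  v7: (1-0.066)·(1.3,-4.11) + 0.066·(0.97,-1.81) = (1.2782,-3.9582)
  v8: (1-0.066)·(2.64,-2.11) + 0.066·(2.1,-1.16) = (2.6044,-2.0473)
Perimeter = Σ |v_{i+1} − v_i|:
  edge 1→2: √(-4.2517² + 1.0191²) = 4.3721 (running 4.3721)
  edge 2→3: √(-1.8282² + -2.0057²) = 2.7139 (running 7.0860)
  edge 3→4: √(-0.2947² + -1.5743²) = 1.6016 (running 8.6876)
  edge 4→5: √(-0.0833² + -0.9775²) = 0.9810 (running 9.6686)
  edge 5→6: √(1.8442² + -1.8182²) = 2.5897 (running 12.2584)
  edge 6→7: √(1.9266² + -0.6483²) = 2.0328 (running 14.2912)
  edge 7→8: √(1.3261² + 1.9109²) = 2.3260 (running 16.6171)
  edge 8→1: √(1.3610² + 4.0939²) = 4.3142 (running 20.9314)
Perimeter = 20.9314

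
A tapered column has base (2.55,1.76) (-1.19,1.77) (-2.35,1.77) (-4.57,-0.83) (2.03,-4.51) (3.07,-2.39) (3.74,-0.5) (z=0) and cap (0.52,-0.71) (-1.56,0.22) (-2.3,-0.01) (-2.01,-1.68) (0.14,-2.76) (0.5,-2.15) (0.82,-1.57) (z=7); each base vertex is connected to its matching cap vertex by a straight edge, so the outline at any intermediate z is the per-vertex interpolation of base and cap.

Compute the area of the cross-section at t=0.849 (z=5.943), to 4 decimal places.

Area at t=0.849: 8.3181

Cross-section at t=0.849: each vertex is (1-t)·p0[i] + t·p1[i].
  v1: (1-0.849)·(2.55,1.76) + 0.849·(0.52,-0.71) = (0.8265,-0.3370)
  v2: (1-0.849)·(-1.19,1.77) + 0.849·(-1.56,0.22) = (-1.5041,0.4541)
  v3: (1-0.849)·(-2.35,1.77) + 0.849·(-2.3,-0.01) = (-2.3075,0.2588)
  v4: (1-0.849)·(-4.57,-0.83) + 0.849·(-2.01,-1.68) = (-2.3966,-1.5516)
  v5: (1-0.849)·(2.03,-4.51) + 0.849·(0.14,-2.76) = (0.4254,-3.0242)
  v6: (1-0.849)·(3.07,-2.39) + 0.849·(0.5,-2.15) = (0.8881,-2.1862)
  v7: (1-0.849)·(3.74,-0.5) + 0.849·(0.82,-1.57) = (1.2609,-1.4084)
Shoelace sum Σ(x_i·y_{i+1} − x_{i+1}·y_i):
  i=1: 0.8265·0.4541 − -1.5041·-0.3370 = -0.1317 (running -0.1317)
  i=2: -1.5041·0.2588 − -2.3075·0.4541 = +0.6585 (running +0.5269)
  i=3: -2.3075·-1.5516 − -2.3966·0.2588 = +4.2007 (running +4.7275)
  i=4: -2.3966·-3.0242 − 0.4254·-1.5516 = +7.9079 (running +12.6354)
  i=5: 0.4254·-2.1862 − 0.8881·-3.0242 = +1.7557 (running +14.3911)
  i=6: 0.8881·-1.4084 − 1.2609·-2.1862 = +1.5059 (running +15.8970)
  i=7: 1.2609·-0.3370 − 0.8265·-1.4084 = +0.7391 (running +16.6362)
Area = |Σ|/2 = |16.6362|/2 = 8.3181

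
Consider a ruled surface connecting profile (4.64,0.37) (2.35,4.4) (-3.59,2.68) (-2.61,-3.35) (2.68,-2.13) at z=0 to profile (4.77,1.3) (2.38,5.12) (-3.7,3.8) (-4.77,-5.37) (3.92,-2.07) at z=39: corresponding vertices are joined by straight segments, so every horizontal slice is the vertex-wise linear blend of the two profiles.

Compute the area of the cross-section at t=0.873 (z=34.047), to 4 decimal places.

Area at t=0.873: 63.2584

Cross-section at t=0.873: each vertex is (1-t)·p0[i] + t·p1[i].
  v1: (1-0.873)·(4.64,0.37) + 0.873·(4.77,1.3) = (4.7535,1.1819)
  v2: (1-0.873)·(2.35,4.4) + 0.873·(2.38,5.12) = (2.3762,5.0286)
  v3: (1-0.873)·(-3.59,2.68) + 0.873·(-3.7,3.8) = (-3.6860,3.6578)
  v4: (1-0.873)·(-2.61,-3.35) + 0.873·(-4.77,-5.37) = (-4.4957,-5.1135)
  v5: (1-0.873)·(2.68,-2.13) + 0.873·(3.92,-2.07) = (3.7625,-2.0776)
Shoelace sum Σ(x_i·y_{i+1} − x_{i+1}·y_i):
  i=1: 4.7535·5.0286 − 2.3762·1.1819 = +21.0948 (running +21.0948)
  i=2: 2.3762·3.6578 − -3.6860·5.0286 = +27.2270 (running +48.3218)
  i=3: -3.6860·-5.1135 − -4.4957·3.6578 = +35.2925 (running +83.6143)
  i=4: -4.4957·-2.0776 − 3.7625·-5.1135 = +28.5798 (running +112.1941)
  i=5: 3.7625·1.1819 − 4.7535·-2.0776 = +14.3228 (running +126.5169)
Area = |Σ|/2 = |126.5169|/2 = 63.2584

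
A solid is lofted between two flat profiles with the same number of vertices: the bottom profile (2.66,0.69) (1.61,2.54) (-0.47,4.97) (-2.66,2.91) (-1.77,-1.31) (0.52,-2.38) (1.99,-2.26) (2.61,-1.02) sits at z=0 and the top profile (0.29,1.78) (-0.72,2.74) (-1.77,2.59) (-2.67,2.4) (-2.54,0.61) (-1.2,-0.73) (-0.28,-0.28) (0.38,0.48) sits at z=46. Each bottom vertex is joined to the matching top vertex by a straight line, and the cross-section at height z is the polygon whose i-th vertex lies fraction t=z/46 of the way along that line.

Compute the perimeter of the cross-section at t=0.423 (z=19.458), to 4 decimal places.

Perimeter at t=0.423: 15.4859

Cross-section at t=0.423: each vertex is (1-t)·p0[i] + t·p1[i].
  v1: (1-0.423)·(2.66,0.69) + 0.423·(0.29,1.78) = (1.6575,1.1511)
  v2: (1-0.423)·(1.61,2.54) + 0.423·(-0.72,2.74) = (0.6244,2.6246)
  v3: (1-0.423)·(-0.47,4.97) + 0.423·(-1.77,2.59) = (-1.0199,3.9633)
  v4: (1-0.423)·(-2.66,2.91) + 0.423·(-2.67,2.4) = (-2.6642,2.6943)
  v5: (1-0.423)·(-1.77,-1.31) + 0.423·(-2.54,0.61) = (-2.0957,-0.4978)
  v6: (1-0.423)·(0.52,-2.38) + 0.423·(-1.2,-0.73) = (-0.2076,-1.6820)
  v7: (1-0.423)·(1.99,-2.26) + 0.423·(-0.28,-0.28) = (1.0298,-1.4225)
  v8: (1-0.423)·(2.61,-1.02) + 0.423·(0.38,0.48) = (1.6667,-0.3855)
Perimeter = Σ |v_{i+1} − v_i|:
  edge 1→2: √(-1.0331² + 1.4735²) = 1.7996 (running 1.7996)
  edge 2→3: √(-1.6443² + 1.3387²) = 2.1203 (running 3.9199)
  edge 3→4: √(-1.6443² + -1.2690²) = 2.0771 (running 5.9970)
  edge 4→5: √(0.5685² + -3.1921²) = 3.2423 (running 9.2393)
  edge 5→6: √(1.8881² + -1.1842²) = 2.2288 (running 11.4681)
  edge 6→7: √(1.2373² + 0.2596²) = 1.2643 (running 12.7324)
  edge 7→8: √(0.6369² + 1.0370²) = 1.2169 (running 13.9493)
  edge 8→1: √(-0.0092² + 1.5366²) = 1.5366 (running 15.4859)
Perimeter = 15.4859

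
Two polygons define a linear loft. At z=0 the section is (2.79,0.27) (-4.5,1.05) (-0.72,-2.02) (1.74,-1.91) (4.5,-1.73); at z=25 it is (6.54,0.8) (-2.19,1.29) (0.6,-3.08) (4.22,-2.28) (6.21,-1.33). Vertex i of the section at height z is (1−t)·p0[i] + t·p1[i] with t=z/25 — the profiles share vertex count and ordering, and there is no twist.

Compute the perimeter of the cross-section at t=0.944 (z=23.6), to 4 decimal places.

Perimeter at t=0.944: 21.8136

Cross-section at t=0.944: each vertex is (1-t)·p0[i] + t·p1[i].
  v1: (1-0.944)·(2.79,0.27) + 0.944·(6.54,0.8) = (6.3300,0.7703)
  v2: (1-0.944)·(-4.5,1.05) + 0.944·(-2.19,1.29) = (-2.3194,1.2766)
  v3: (1-0.944)·(-0.72,-2.02) + 0.944·(0.6,-3.08) = (0.5261,-3.0206)
  v4: (1-0.944)·(1.74,-1.91) + 0.944·(4.22,-2.28) = (4.0811,-2.2593)
  v5: (1-0.944)·(4.5,-1.73) + 0.944·(6.21,-1.33) = (6.1142,-1.3524)
Perimeter = Σ |v_{i+1} − v_i|:
  edge 1→2: √(-8.6494² + 0.5062²) = 8.6642 (running 8.6642)
  edge 2→3: √(2.8454² + -4.2972²) = 5.1539 (running 13.8180)
  edge 3→4: √(3.5550² + 0.7614²) = 3.6357 (running 17.4537)
  edge 4→5: √(2.0331² + 0.9069²) = 2.2262 (running 19.6799)
  edge 5→1: √(0.2158² + 2.1227²) = 2.1337 (running 21.8136)
Perimeter = 21.8136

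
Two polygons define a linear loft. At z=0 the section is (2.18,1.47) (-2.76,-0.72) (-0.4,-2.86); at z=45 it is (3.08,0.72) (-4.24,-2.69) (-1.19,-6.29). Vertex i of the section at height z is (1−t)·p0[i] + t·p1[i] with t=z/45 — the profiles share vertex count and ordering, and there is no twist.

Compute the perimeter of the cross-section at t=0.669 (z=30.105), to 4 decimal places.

Cross-section at t=0.669: each vertex is (1-t)·p0[i] + t·p1[i].
  v1: (1-0.669)·(2.18,1.47) + 0.669·(3.08,0.72) = (2.7821,0.9682)
  v2: (1-0.669)·(-2.76,-0.72) + 0.669·(-4.24,-2.69) = (-3.7501,-2.0379)
  v3: (1-0.669)·(-0.4,-2.86) + 0.669·(-1.19,-6.29) = (-0.9285,-5.1547)
Perimeter = Σ |v_{i+1} − v_i|:
  edge 1→2: √(-6.5322² + -3.0062²) = 7.1908 (running 7.1908)
  edge 2→3: √(2.8216² + -3.1167²) = 4.2042 (running 11.3950)
  edge 3→1: √(3.7106² + 6.1229²) = 7.1595 (running 18.5545)
Perimeter = 18.5545

Perimeter at t=0.669: 18.5545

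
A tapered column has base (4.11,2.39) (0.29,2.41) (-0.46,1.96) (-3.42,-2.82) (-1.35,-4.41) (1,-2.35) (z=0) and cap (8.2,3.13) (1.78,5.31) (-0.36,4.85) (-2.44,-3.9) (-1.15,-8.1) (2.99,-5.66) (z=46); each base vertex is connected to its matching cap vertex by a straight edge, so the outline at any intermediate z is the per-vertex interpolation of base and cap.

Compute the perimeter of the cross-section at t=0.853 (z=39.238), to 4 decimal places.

Cross-section at t=0.853: each vertex is (1-t)·p0[i] + t·p1[i].
  v1: (1-0.853)·(4.11,2.39) + 0.853·(8.2,3.13) = (7.5988,3.0212)
  v2: (1-0.853)·(0.29,2.41) + 0.853·(1.78,5.31) = (1.5610,4.8837)
  v3: (1-0.853)·(-0.46,1.96) + 0.853·(-0.36,4.85) = (-0.3747,4.4252)
  v4: (1-0.853)·(-3.42,-2.82) + 0.853·(-2.44,-3.9) = (-2.5841,-3.7412)
  v5: (1-0.853)·(-1.35,-4.41) + 0.853·(-1.15,-8.1) = (-1.1794,-7.5576)
  v6: (1-0.853)·(1,-2.35) + 0.853·(2.99,-5.66) = (2.6975,-5.1734)
Perimeter = Σ |v_{i+1} − v_i|:
  edge 1→2: √(-6.0378² + 1.8625²) = 6.3185 (running 6.3185)
  edge 2→3: √(-1.9357² + -0.4585²) = 1.9892 (running 8.3078)
  edge 3→4: √(-2.2094² + -8.1664²) = 8.4600 (running 16.7678)
  edge 4→5: √(1.4047² + -3.8163²) = 4.0666 (running 20.8344)
  edge 5→6: √(3.8769² + 2.3841²) = 4.5513 (running 25.3857)
  edge 6→1: √(4.9013² + 8.1946²) = 9.5486 (running 34.9342)
Perimeter = 34.9342

Perimeter at t=0.853: 34.9342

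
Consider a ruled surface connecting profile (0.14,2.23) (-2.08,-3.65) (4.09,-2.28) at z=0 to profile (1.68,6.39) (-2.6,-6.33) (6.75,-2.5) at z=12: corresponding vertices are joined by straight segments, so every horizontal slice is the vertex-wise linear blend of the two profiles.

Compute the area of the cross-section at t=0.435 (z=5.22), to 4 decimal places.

Cross-section at t=0.435: each vertex is (1-t)·p0[i] + t·p1[i].
  v1: (1-0.435)·(0.14,2.23) + 0.435·(1.68,6.39) = (0.8099,4.0396)
  v2: (1-0.435)·(-2.08,-3.65) + 0.435·(-2.6,-6.33) = (-2.3062,-4.8158)
  v3: (1-0.435)·(4.09,-2.28) + 0.435·(6.75,-2.5) = (5.2471,-2.3757)
Shoelace sum Σ(x_i·y_{i+1} − x_{i+1}·y_i):
  i=1: 0.8099·-4.8158 − -2.3062·4.0396 = +5.4158 (running +5.4158)
  i=2: -2.3062·-2.3757 − 5.2471·-4.8158 = +30.7478 (running +36.1636)
  i=3: 5.2471·4.0396 − 0.8099·-2.3757 = +23.1203 (running +59.2839)
Area = |Σ|/2 = |59.2839|/2 = 29.6419

Area at t=0.435: 29.6419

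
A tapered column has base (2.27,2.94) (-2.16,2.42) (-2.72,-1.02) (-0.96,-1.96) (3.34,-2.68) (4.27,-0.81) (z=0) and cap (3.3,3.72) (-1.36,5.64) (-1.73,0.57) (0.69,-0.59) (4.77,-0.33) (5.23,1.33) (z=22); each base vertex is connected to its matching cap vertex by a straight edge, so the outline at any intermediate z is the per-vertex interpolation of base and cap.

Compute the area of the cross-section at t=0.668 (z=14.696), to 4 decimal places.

Cross-section at t=0.668: each vertex is (1-t)·p0[i] + t·p1[i].
  v1: (1-0.668)·(2.27,2.94) + 0.668·(3.3,3.72) = (2.9580,3.4610)
  v2: (1-0.668)·(-2.16,2.42) + 0.668·(-1.36,5.64) = (-1.6256,4.5710)
  v3: (1-0.668)·(-2.72,-1.02) + 0.668·(-1.73,0.57) = (-2.0587,0.0421)
  v4: (1-0.668)·(-0.96,-1.96) + 0.668·(0.69,-0.59) = (0.1422,-1.0448)
  v5: (1-0.668)·(3.34,-2.68) + 0.668·(4.77,-0.33) = (4.2952,-1.1102)
  v6: (1-0.668)·(4.27,-0.81) + 0.668·(5.23,1.33) = (4.9113,0.6195)
Shoelace sum Σ(x_i·y_{i+1} − x_{i+1}·y_i):
  i=1: 2.9580·4.5710 − -1.6256·3.4610 = +19.1473 (running +19.1473)
  i=2: -1.6256·0.0421 − -2.0587·4.5710 = +9.3417 (running +28.4890)
  i=3: -2.0587·-1.0448 − 0.1422·0.0421 = +2.1450 (running +30.6340)
  i=4: 0.1422·-1.1102 − 4.2952·-1.0448 = +4.3300 (running +34.9640)
  i=5: 4.2952·0.6195 − 4.9113·-1.1102 = +8.1135 (running +43.0775)
  i=6: 4.9113·3.4610 − 2.9580·0.6195 = +15.1656 (running +58.2431)
Area = |Σ|/2 = |58.2431|/2 = 29.1215

Area at t=0.668: 29.1215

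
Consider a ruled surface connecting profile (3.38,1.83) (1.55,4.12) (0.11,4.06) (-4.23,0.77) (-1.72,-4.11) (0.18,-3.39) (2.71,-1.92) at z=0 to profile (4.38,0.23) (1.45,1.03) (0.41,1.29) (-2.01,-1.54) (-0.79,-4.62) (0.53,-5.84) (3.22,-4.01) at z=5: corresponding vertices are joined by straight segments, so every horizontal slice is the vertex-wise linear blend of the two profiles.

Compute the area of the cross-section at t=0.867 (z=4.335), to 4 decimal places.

Area at t=0.867: 30.0808

Cross-section at t=0.867: each vertex is (1-t)·p0[i] + t·p1[i].
  v1: (1-0.867)·(3.38,1.83) + 0.867·(4.38,0.23) = (4.2470,0.4428)
  v2: (1-0.867)·(1.55,4.12) + 0.867·(1.45,1.03) = (1.4633,1.4410)
  v3: (1-0.867)·(0.11,4.06) + 0.867·(0.41,1.29) = (0.3701,1.6584)
  v4: (1-0.867)·(-4.23,0.77) + 0.867·(-2.01,-1.54) = (-2.3053,-1.2328)
  v5: (1-0.867)·(-1.72,-4.11) + 0.867·(-0.79,-4.62) = (-0.9137,-4.5522)
  v6: (1-0.867)·(0.18,-3.39) + 0.867·(0.53,-5.84) = (0.4835,-5.5141)
  v7: (1-0.867)·(2.71,-1.92) + 0.867·(3.22,-4.01) = (3.1522,-3.7320)
Shoelace sum Σ(x_i·y_{i+1} − x_{i+1}·y_i):
  i=1: 4.2470·1.4410 − 1.4633·0.4428 = +5.4719 (running +5.4719)
  i=2: 1.4633·1.6584 − 0.3701·1.4410 = +1.8934 (running +7.3653)
  i=3: 0.3701·-1.2328 − -2.3053·1.6584 = +3.3668 (running +10.7321)
  i=4: -2.3053·-4.5522 − -0.9137·-1.2328 = +9.3676 (running +20.0997)
  i=5: -0.9137·-5.5141 − 0.4835·-4.5522 = +7.2390 (running +27.3387)
  i=6: 0.4835·-3.7320 − 3.1522·-5.5141 = +15.5773 (running +42.9159)
  i=7: 3.1522·0.4428 − 4.2470·-3.7320 = +17.2457 (running +60.1617)
Area = |Σ|/2 = |60.1617|/2 = 30.0808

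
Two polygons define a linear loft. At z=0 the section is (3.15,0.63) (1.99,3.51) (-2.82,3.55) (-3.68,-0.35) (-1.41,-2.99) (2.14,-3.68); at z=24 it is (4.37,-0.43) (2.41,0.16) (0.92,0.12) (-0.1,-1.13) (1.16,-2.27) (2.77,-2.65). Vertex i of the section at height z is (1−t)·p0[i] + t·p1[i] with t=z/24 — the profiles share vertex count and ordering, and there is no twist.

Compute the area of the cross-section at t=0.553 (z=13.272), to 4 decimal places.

Cross-section at t=0.553: each vertex is (1-t)·p0[i] + t·p1[i].
  v1: (1-0.553)·(3.15,0.63) + 0.553·(4.37,-0.43) = (3.8247,0.0438)
  v2: (1-0.553)·(1.99,3.51) + 0.553·(2.41,0.16) = (2.2223,1.6574)
  v3: (1-0.553)·(-2.82,3.55) + 0.553·(0.92,0.12) = (-0.7518,1.6532)
  v4: (1-0.553)·(-3.68,-0.35) + 0.553·(-0.1,-1.13) = (-1.7003,-0.7813)
  v5: (1-0.553)·(-1.41,-2.99) + 0.553·(1.16,-2.27) = (0.0112,-2.5918)
  v6: (1-0.553)·(2.14,-3.68) + 0.553·(2.77,-2.65) = (2.4884,-3.1104)
Shoelace sum Σ(x_i·y_{i+1} − x_{i+1}·y_i):
  i=1: 3.8247·1.6574 − 2.2223·0.0438 = +6.2418 (running +6.2418)
  i=2: 2.2223·1.6532 − -0.7518·1.6574 = +4.9199 (running +11.1617)
  i=3: -0.7518·-0.7813 − -1.7003·1.6532 = +3.3983 (running +14.5600)
  i=4: -1.7003·-2.5918 − 0.0112·-0.7813 = +4.4156 (running +18.9755)
  i=5: 0.0112·-3.1104 − 2.4884·-2.5918 = +6.4146 (running +25.3902)
  i=6: 2.4884·0.0438 − 3.8247·-3.1104 = +12.0053 (running +37.3955)
Area = |Σ|/2 = |37.3955|/2 = 18.6977

Area at t=0.553: 18.6977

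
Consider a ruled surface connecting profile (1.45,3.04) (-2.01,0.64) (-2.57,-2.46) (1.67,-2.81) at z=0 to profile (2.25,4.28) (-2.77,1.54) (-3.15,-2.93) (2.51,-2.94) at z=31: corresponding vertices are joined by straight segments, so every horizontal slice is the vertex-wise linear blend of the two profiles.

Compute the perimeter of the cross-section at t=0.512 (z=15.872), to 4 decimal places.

Cross-section at t=0.512: each vertex is (1-t)·p0[i] + t·p1[i].
  v1: (1-0.512)·(1.45,3.04) + 0.512·(2.25,4.28) = (1.8596,3.6749)
  v2: (1-0.512)·(-2.01,0.64) + 0.512·(-2.77,1.54) = (-2.3991,1.1008)
  v3: (1-0.512)·(-2.57,-2.46) + 0.512·(-3.15,-2.93) = (-2.8670,-2.7006)
  v4: (1-0.512)·(1.67,-2.81) + 0.512·(2.51,-2.94) = (2.1001,-2.8766)
Perimeter = Σ |v_{i+1} − v_i|:
  edge 1→2: √(-4.2587² + -2.5741²) = 4.9762 (running 4.9762)
  edge 2→3: √(-0.4678² + -3.8014²) = 3.8301 (running 8.8063)
  edge 3→4: √(4.9670² + -0.1759²) = 4.9702 (running 13.7765)
  edge 4→1: √(-0.2405² + 6.5514²) = 6.5559 (running 20.3323)
Perimeter = 20.3323

Perimeter at t=0.512: 20.3323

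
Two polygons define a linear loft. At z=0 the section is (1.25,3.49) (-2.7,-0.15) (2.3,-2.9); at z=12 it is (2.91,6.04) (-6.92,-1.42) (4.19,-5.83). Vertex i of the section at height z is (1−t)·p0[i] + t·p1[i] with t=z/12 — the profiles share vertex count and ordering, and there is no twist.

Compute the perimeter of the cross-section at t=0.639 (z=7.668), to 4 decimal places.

Cross-section at t=0.639: each vertex is (1-t)·p0[i] + t·p1[i].
  v1: (1-0.639)·(1.25,3.49) + 0.639·(2.91,6.04) = (2.3107,5.1195)
  v2: (1-0.639)·(-2.7,-0.15) + 0.639·(-6.92,-1.42) = (-5.3966,-0.9615)
  v3: (1-0.639)·(2.3,-2.9) + 0.639·(4.19,-5.83) = (3.5077,-4.7723)
Perimeter = Σ |v_{i+1} − v_i|:
  edge 1→2: √(-7.7073² + -6.0810²) = 9.8174 (running 9.8174)
  edge 2→3: √(8.9043² + -3.8107²) = 9.6855 (running 19.5028)
  edge 3→1: √(-1.1970² + 9.8917²) = 9.9639 (running 29.4667)
Perimeter = 29.4667

Perimeter at t=0.639: 29.4667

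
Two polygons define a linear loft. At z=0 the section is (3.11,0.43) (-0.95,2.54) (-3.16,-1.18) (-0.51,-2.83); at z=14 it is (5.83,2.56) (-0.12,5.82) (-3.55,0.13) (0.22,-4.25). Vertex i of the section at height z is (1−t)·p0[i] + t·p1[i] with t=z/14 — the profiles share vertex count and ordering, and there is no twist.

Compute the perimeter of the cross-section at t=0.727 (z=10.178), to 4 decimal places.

Cross-section at t=0.727: each vertex is (1-t)·p0[i] + t·p1[i].
  v1: (1-0.727)·(3.11,0.43) + 0.727·(5.83,2.56) = (5.0874,1.9785)
  v2: (1-0.727)·(-0.95,2.54) + 0.727·(-0.12,5.82) = (-0.3466,4.9246)
  v3: (1-0.727)·(-3.16,-1.18) + 0.727·(-3.55,0.13) = (-3.4435,-0.2276)
  v4: (1-0.727)·(-0.51,-2.83) + 0.727·(0.22,-4.25) = (0.0207,-3.8623)
Perimeter = Σ |v_{i+1} − v_i|:
  edge 1→2: √(-5.4340² + 2.9460²) = 6.1813 (running 6.1813)
  edge 2→3: √(-3.0969² + -5.1522²) = 6.0113 (running 12.1926)
  edge 3→4: √(3.4642² + -3.6347²) = 5.0212 (running 17.2137)
  edge 4→1: √(5.0667² + 5.8408²) = 7.7322 (running 24.9460)
Perimeter = 24.9460

Perimeter at t=0.727: 24.9460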